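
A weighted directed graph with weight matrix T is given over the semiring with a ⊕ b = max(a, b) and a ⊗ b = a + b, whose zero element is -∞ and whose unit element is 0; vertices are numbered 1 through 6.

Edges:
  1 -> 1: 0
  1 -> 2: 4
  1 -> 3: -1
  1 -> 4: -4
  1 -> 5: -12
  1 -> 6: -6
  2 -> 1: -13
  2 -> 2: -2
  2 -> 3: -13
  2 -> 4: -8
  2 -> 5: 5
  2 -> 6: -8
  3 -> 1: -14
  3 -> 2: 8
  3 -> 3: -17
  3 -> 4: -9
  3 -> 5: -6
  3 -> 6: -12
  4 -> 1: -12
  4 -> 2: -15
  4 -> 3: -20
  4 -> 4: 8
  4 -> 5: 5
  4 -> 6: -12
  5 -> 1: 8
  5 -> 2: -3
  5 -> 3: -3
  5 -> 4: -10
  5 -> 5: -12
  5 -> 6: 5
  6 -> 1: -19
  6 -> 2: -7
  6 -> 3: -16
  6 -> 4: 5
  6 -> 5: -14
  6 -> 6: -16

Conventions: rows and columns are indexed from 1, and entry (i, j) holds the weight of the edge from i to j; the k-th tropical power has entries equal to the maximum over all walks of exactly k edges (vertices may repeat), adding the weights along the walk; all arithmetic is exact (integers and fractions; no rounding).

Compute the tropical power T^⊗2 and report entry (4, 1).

T^⊗2:
  [0, 7, -1, 4, 9, -4]
  [13, 2, 2, 0, 3, 10]
  [2, 6, -5, 0, 13, 0]
  [13, 2, 2, 16, 13, 10]
  [8, 12, 7, 10, 2, 2]
  [-6, -8, -15, 13, 10, -7]
Key observation: the optimum is the walk 4->5->1, with weight 5 + 8 = 13.
Optimal value attained by: walk 4->5->1.
Answer: (T^⊗2)[4][1] = 13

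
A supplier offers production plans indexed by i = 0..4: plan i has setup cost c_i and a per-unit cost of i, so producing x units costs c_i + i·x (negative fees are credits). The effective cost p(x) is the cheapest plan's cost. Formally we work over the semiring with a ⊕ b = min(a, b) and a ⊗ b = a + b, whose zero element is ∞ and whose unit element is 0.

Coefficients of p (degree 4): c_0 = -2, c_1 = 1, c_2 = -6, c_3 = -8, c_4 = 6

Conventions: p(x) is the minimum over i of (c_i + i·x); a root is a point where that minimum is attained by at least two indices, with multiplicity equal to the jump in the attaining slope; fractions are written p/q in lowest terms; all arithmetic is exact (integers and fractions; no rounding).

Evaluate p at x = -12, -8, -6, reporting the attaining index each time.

p(-12) = min(-2+0·(-12)=-2, 1+1·(-12)=-11, -6+2·(-12)=-30, -8+3·(-12)=-44, 6+4·(-12)=-42) = -44 (attained by i=3)
p(-8) = min(-2+0·(-8)=-2, 1+1·(-8)=-7, -6+2·(-8)=-22, -8+3·(-8)=-32, 6+4·(-8)=-26) = -32 (attained by i=3)
p(-6) = min(-2+0·(-6)=-2, 1+1·(-6)=-5, -6+2·(-6)=-18, -8+3·(-6)=-26, 6+4·(-6)=-18) = -26 (attained by i=3)
Answer: p(-12) = -44; p(-8) = -32; p(-6) = -26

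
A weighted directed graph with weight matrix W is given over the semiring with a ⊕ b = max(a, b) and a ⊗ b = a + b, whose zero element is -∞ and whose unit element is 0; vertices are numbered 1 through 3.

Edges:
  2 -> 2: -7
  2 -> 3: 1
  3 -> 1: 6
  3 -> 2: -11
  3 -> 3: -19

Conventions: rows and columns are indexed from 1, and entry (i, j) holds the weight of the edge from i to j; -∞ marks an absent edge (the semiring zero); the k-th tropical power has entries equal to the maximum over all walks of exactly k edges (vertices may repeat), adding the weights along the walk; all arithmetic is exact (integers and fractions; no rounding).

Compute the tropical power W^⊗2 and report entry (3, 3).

W^⊗2:
  [-∞, -∞, -∞]
  [7, -10, -6]
  [-13, -18, -10]
Key observation: the optimum is the walk 3->2->3, with weight (-11) + 1 = -10.
Optimal value attained by: walk 3->2->3.
Answer: (W^⊗2)[3][3] = -10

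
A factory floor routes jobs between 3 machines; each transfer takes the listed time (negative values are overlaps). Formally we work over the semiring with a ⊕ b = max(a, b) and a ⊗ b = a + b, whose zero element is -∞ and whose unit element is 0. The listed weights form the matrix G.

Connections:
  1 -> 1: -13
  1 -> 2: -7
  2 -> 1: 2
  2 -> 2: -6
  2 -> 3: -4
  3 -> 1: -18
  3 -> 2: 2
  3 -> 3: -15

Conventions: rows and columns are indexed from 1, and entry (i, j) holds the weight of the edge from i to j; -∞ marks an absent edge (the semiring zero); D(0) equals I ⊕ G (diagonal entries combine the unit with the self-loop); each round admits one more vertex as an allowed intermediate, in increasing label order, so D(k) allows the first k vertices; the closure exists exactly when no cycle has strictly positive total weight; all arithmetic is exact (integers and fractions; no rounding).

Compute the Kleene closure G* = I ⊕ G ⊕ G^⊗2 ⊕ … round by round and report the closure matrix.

D(0):
  [0, -7, -∞]
  [2, 0, -4]
  [-18, 2, 0]
D(1):
  [0, -7, -∞]
  [2, 0, -4]
  [-18, 2, 0]
D(2):
  [0, -7, -11]
  [2, 0, -4]
  [4, 2, 0]
D(3):
  [0, -7, -11]
  [2, 0, -4]
  [4, 2, 0]
Answer: G* = [[0, -7, -11], [2, 0, -4], [4, 2, 0]]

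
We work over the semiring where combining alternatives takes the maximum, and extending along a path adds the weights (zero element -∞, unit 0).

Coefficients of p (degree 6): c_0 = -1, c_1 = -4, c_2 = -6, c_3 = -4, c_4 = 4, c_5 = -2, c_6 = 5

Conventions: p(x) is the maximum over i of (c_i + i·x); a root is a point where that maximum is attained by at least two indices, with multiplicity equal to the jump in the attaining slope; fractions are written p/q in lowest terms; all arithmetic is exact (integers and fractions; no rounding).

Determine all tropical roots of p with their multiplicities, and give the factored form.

hull edge (i=0, c=-1) to (i=4, c=4): slope 5/4, span 4
hull edge (i=4, c=4) to (i=6, c=5): slope 1/2, span 2
Factored form: p(x) = 5 ⊗ (x ⊕ (-5/4)) ⊗ (x ⊕ (-5/4)) ⊗ (x ⊕ (-5/4)) ⊗ (x ⊕ (-5/4)) ⊗ (x ⊕ (-1/2)) ⊗ (x ⊕ (-1/2))
Answer: roots = -5/4 (mult 4), -1/2 (mult 2)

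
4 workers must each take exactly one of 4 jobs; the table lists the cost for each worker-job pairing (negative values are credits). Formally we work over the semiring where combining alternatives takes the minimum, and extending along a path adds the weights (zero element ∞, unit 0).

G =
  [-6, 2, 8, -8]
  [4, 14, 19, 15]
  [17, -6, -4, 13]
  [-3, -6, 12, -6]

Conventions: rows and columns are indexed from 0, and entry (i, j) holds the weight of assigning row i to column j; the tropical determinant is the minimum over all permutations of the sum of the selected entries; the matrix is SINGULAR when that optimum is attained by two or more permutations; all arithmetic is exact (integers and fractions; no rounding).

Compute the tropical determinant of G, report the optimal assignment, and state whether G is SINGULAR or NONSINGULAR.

σ = (0, 1, 2, 3): (-6) + 14 + (-4) + (-6) = -2
σ = (0, 1, 3, 2): (-6) + 14 + 13 + 12 = 33
σ = (0, 2, 1, 3): (-6) + 19 + (-6) + (-6) = 1
σ = (0, 2, 3, 1): (-6) + 19 + 13 + (-6) = 20
σ = (0, 3, 1, 2): (-6) + 15 + (-6) + 12 = 15
σ = (0, 3, 2, 1): (-6) + 15 + (-4) + (-6) = -1
σ = (1, 0, 2, 3): 2 + 4 + (-4) + (-6) = -4
σ = (1, 0, 3, 2): 2 + 4 + 13 + 12 = 31
σ = (1, 2, 0, 3): 2 + 19 + 17 + (-6) = 32
σ = (1, 2, 3, 0): 2 + 19 + 13 + (-3) = 31
σ = (1, 3, 0, 2): 2 + 15 + 17 + 12 = 46
σ = (1, 3, 2, 0): 2 + 15 + (-4) + (-3) = 10
σ = (2, 0, 1, 3): 8 + 4 + (-6) + (-6) = 0
σ = (2, 0, 3, 1): 8 + 4 + 13 + (-6) = 19
σ = (2, 1, 0, 3): 8 + 14 + 17 + (-6) = 33
σ = (2, 1, 3, 0): 8 + 14 + 13 + (-3) = 32
σ = (2, 3, 0, 1): 8 + 15 + 17 + (-6) = 34
σ = (2, 3, 1, 0): 8 + 15 + (-6) + (-3) = 14
σ = (3, 0, 1, 2): (-8) + 4 + (-6) + 12 = 2
σ = (3, 0, 2, 1): (-8) + 4 + (-4) + (-6) = -14
σ = (3, 1, 0, 2): (-8) + 14 + 17 + 12 = 35
σ = (3, 1, 2, 0): (-8) + 14 + (-4) + (-3) = -1
σ = (3, 2, 0, 1): (-8) + 19 + 17 + (-6) = 22
σ = (3, 2, 1, 0): (-8) + 19 + (-6) + (-3) = 2
Optimal value attained by: σ = (3, 0, 2, 1).
Answer: det⊕(G) = -14; verdict: NONSINGULAR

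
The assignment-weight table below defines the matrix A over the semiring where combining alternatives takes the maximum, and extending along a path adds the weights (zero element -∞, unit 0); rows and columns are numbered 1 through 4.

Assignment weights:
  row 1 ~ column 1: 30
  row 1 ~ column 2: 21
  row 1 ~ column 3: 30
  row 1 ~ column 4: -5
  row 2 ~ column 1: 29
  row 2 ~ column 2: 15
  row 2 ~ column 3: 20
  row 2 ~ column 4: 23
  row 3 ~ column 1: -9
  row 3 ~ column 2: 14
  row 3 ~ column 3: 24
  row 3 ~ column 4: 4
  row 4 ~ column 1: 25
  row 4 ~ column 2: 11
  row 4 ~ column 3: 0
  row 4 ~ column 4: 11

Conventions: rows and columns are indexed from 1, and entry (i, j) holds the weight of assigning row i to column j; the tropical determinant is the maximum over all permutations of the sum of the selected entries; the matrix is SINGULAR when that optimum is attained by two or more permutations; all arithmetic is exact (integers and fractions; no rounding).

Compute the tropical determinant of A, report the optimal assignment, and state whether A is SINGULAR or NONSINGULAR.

σ = (1, 2, 3, 4): 30 + 15 + 24 + 11 = 80
σ = (1, 2, 4, 3): 30 + 15 + 4 + 0 = 49
σ = (1, 3, 2, 4): 30 + 20 + 14 + 11 = 75
σ = (1, 3, 4, 2): 30 + 20 + 4 + 11 = 65
σ = (1, 4, 2, 3): 30 + 23 + 14 + 0 = 67
σ = (1, 4, 3, 2): 30 + 23 + 24 + 11 = 88
σ = (2, 1, 3, 4): 21 + 29 + 24 + 11 = 85
σ = (2, 1, 4, 3): 21 + 29 + 4 + 0 = 54
σ = (2, 3, 1, 4): 21 + 20 + (-9) + 11 = 43
σ = (2, 3, 4, 1): 21 + 20 + 4 + 25 = 70
σ = (2, 4, 1, 3): 21 + 23 + (-9) + 0 = 35
σ = (2, 4, 3, 1): 21 + 23 + 24 + 25 = 93
σ = (3, 1, 2, 4): 30 + 29 + 14 + 11 = 84
σ = (3, 1, 4, 2): 30 + 29 + 4 + 11 = 74
σ = (3, 2, 1, 4): 30 + 15 + (-9) + 11 = 47
σ = (3, 2, 4, 1): 30 + 15 + 4 + 25 = 74
σ = (3, 4, 1, 2): 30 + 23 + (-9) + 11 = 55
σ = (3, 4, 2, 1): 30 + 23 + 14 + 25 = 92
σ = (4, 1, 2, 3): (-5) + 29 + 14 + 0 = 38
σ = (4, 1, 3, 2): (-5) + 29 + 24 + 11 = 59
σ = (4, 2, 1, 3): (-5) + 15 + (-9) + 0 = 1
σ = (4, 2, 3, 1): (-5) + 15 + 24 + 25 = 59
σ = (4, 3, 1, 2): (-5) + 20 + (-9) + 11 = 17
σ = (4, 3, 2, 1): (-5) + 20 + 14 + 25 = 54
Optimal value attained by: σ = (2, 4, 3, 1).
Answer: det⊕(A) = 93; verdict: NONSINGULAR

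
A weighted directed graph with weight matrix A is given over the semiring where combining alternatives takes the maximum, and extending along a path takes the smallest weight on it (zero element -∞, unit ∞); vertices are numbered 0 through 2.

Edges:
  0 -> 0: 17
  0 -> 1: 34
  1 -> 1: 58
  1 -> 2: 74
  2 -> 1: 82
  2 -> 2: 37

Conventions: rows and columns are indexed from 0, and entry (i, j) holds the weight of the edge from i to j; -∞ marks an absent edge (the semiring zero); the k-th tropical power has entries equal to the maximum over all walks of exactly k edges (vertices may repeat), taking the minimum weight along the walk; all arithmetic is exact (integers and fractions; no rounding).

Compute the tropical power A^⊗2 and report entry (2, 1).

A^⊗2:
  [17, 34, 34]
  [-∞, 74, 58]
  [-∞, 58, 74]
Key observation: the optimum is the walk 2->1->1, with weight 82 min 58 = 58.
Optimal value attained by: walk 2->1->1.
Answer: (A^⊗2)[2][1] = 58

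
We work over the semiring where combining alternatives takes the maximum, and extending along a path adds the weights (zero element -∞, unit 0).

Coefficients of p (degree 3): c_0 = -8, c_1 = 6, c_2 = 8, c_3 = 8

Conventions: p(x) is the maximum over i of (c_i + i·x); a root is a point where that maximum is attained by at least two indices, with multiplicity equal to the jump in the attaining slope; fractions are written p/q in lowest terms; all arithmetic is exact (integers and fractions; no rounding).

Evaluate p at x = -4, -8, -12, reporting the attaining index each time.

p(-4) = max(-8+0·(-4)=-8, 6+1·(-4)=2, 8+2·(-4)=0, 8+3·(-4)=-4) = 2 (attained by i=1)
p(-8) = max(-8+0·(-8)=-8, 6+1·(-8)=-2, 8+2·(-8)=-8, 8+3·(-8)=-16) = -2 (attained by i=1)
p(-12) = max(-8+0·(-12)=-8, 6+1·(-12)=-6, 8+2·(-12)=-16, 8+3·(-12)=-28) = -6 (attained by i=1)
Answer: p(-4) = 2; p(-8) = -2; p(-12) = -6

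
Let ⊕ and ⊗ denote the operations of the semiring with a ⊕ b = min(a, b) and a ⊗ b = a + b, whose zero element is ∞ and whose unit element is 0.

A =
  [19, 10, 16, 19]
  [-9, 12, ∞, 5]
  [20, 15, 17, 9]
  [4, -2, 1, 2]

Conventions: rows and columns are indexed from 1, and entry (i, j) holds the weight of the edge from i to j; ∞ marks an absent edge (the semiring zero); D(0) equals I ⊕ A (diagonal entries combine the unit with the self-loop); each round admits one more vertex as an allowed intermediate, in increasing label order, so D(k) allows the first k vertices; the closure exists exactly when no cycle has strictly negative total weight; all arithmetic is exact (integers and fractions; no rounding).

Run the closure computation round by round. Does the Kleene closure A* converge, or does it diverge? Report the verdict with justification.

D(0):
  [0, 10, 16, 19]
  [-9, 0, ∞, 5]
  [20, 15, 0, 9]
  [4, -2, 1, 0]
D(1):
  [0, 10, 16, 19]
  [-9, 0, 7, 5]
  [20, 15, 0, 9]
  [4, -2, 1, 0]
D(2):
  [0, 10, 16, 15]
  [-9, 0, 7, 5]
  [6, 15, 0, 9]
  [-11, -2, 1, 0]
D(3):
  [0, 10, 16, 15]
  [-9, 0, 7, 5]
  [6, 15, 0, 9]
  [-11, -2, 1, 0]
D(4):
  [0, 10, 16, 15]
  [-9, 0, 6, 5]
  [-2, 7, 0, 9]
  [-11, -2, 1, 0]
Key observation: every diagonal entry stays at the unit through all rounds, so no improving cycle exists.
Answer: CONVERGES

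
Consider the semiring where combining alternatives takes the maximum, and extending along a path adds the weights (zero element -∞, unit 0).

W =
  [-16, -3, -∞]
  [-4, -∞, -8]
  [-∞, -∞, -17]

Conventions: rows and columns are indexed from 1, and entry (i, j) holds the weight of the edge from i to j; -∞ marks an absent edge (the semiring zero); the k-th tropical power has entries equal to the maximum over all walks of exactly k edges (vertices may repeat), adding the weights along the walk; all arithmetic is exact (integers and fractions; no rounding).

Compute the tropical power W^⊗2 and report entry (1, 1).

W^⊗2:
  [-7, -19, -11]
  [-20, -7, -25]
  [-∞, -∞, -34]
Key observation: the optimum is the walk 1->2->1, with weight (-3) + (-4) = -7.
Optimal value attained by: walk 1->2->1.
Answer: (W^⊗2)[1][1] = -7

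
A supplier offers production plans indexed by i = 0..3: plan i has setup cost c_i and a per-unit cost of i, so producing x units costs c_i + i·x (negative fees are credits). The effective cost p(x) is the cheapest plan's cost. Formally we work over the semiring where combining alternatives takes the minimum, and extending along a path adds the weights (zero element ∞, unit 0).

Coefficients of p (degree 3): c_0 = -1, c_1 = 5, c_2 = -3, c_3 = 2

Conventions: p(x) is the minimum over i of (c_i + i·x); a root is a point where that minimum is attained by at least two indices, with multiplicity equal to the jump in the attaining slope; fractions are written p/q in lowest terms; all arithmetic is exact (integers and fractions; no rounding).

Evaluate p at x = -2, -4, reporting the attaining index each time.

p(-2) = min(-1+0·(-2)=-1, 5+1·(-2)=3, -3+2·(-2)=-7, 2+3·(-2)=-4) = -7 (attained by i=2)
p(-4) = min(-1+0·(-4)=-1, 5+1·(-4)=1, -3+2·(-4)=-11, 2+3·(-4)=-10) = -11 (attained by i=2)
Answer: p(-2) = -7; p(-4) = -11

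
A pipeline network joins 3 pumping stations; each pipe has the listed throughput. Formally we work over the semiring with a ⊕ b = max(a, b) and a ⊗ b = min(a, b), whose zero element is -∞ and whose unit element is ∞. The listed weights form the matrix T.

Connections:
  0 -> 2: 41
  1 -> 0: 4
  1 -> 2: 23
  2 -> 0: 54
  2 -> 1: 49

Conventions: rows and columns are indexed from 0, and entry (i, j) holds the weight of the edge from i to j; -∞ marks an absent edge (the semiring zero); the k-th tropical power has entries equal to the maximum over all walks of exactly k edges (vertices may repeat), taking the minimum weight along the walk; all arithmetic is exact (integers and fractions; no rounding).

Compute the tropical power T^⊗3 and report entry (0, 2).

T^⊗2:
  [41, 41, -∞]
  [23, 23, 4]
  [4, -∞, 41]
T^⊗3:
  [4, -∞, 41]
  [4, 4, 23]
  [41, 41, 4]
Key observation: the optimum is the walk 0->2->0->2, with weight 41 min 54 min 41 = 41.
Optimal value attained by: walk 0->2->0->2.
Answer: (T^⊗3)[0][2] = 41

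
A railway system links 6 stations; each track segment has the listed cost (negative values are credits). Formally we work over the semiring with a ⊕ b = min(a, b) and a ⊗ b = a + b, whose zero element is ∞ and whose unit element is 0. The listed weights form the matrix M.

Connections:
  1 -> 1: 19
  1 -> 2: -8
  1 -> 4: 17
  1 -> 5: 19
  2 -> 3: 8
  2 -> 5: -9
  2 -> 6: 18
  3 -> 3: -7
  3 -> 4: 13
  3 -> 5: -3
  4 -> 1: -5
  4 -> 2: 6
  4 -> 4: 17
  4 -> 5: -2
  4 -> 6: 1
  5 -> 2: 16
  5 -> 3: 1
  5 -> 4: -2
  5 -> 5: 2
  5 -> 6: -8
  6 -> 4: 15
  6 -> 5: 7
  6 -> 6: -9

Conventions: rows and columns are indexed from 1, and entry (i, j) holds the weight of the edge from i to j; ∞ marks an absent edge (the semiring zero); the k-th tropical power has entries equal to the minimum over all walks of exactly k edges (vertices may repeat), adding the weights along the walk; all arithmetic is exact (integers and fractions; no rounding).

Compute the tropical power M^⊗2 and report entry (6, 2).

M^⊗2:
  [12, 11, 0, 17, -17, 10]
  [∞, 7, -8, -11, -7, -17]
  [8, 13, -14, -5, -10, -11]
  [12, -13, -1, -4, -3, -10]
  [-7, 4, -6, 0, -4, -17]
  [10, 21, 8, 5, -2, -18]
Key observation: the optimum is the walk 6->4->2, with weight 15 + 6 = 21.
Optimal value attained by: walk 6->4->2.
Answer: (M^⊗2)[6][2] = 21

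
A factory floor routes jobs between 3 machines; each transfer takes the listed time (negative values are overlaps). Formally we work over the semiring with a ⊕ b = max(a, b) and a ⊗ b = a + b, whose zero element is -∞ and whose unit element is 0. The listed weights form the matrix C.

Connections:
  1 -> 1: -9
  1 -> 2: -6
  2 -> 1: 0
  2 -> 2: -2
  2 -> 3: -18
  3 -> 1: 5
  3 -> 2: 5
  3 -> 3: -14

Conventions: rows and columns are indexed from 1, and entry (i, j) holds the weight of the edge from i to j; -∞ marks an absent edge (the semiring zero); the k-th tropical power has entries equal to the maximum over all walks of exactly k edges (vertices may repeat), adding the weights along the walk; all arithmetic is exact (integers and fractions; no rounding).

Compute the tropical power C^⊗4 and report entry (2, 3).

C^⊗2:
  [-6, -8, -24]
  [-2, -4, -20]
  [5, 3, -13]
C^⊗3:
  [-8, -10, -26]
  [-4, -6, -22]
  [3, 1, -15]
C^⊗4:
  [-10, -12, -28]
  [-6, -8, -24]
  [1, -1, -17]
Key observation: the optimum is the walk 2->2->2->2->3, with weight (-2) + (-2) + (-2) + (-18) = -24.
Optimal value attained by: walk 2->2->2->2->3.
Answer: (C^⊗4)[2][3] = -24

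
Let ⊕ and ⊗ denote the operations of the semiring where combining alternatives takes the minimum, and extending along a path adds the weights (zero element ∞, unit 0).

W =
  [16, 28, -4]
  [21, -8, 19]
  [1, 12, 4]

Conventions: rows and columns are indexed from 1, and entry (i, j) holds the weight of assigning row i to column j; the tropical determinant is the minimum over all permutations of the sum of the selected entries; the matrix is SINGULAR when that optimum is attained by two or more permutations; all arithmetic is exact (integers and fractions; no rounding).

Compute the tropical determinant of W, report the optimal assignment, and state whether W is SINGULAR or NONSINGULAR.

σ = (1, 2, 3): 16 + (-8) + 4 = 12
σ = (1, 3, 2): 16 + 19 + 12 = 47
σ = (2, 1, 3): 28 + 21 + 4 = 53
σ = (2, 3, 1): 28 + 19 + 1 = 48
σ = (3, 1, 2): (-4) + 21 + 12 = 29
σ = (3, 2, 1): (-4) + (-8) + 1 = -11
Optimal value attained by: σ = (3, 2, 1).
Answer: det⊕(W) = -11; verdict: NONSINGULAR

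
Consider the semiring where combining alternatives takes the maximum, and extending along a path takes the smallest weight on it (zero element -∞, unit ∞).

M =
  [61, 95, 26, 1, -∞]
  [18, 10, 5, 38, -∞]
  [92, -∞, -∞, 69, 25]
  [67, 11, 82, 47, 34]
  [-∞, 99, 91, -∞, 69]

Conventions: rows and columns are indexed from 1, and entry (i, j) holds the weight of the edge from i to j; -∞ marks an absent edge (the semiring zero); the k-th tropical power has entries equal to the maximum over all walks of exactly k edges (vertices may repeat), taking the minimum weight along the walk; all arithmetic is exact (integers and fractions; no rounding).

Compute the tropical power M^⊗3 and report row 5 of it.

M^⊗2:
  [61, 61, 26, 38, 25]
  [38, 18, 38, 38, 34]
  [67, 92, 69, 47, 34]
  [82, 67, 47, 69, 34]
  [91, 69, 69, 69, 69]
M^⊗3:
  [61, 61, 38, 38, 34]
  [38, 38, 38, 38, 34]
  [69, 67, 47, 69, 34]
  [67, 82, 69, 47, 34]
  [69, 91, 69, 69, 69]
Answer: row 5 of M^⊗3 = [69, 91, 69, 69, 69]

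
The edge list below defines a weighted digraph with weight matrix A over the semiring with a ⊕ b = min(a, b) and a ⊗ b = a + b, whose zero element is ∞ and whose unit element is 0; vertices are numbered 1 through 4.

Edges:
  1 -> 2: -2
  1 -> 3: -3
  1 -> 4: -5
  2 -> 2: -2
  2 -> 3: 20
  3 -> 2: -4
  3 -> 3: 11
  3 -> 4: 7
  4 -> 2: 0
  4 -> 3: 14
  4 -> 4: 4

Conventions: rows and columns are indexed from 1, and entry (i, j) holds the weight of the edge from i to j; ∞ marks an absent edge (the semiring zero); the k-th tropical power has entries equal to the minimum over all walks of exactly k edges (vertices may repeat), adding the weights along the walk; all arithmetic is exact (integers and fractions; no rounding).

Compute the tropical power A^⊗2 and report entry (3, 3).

A^⊗2:
  [∞, -7, 8, -1]
  [∞, -4, 18, 27]
  [∞, -6, 16, 11]
  [∞, -2, 18, 8]
Key observation: the optimum is the walk 3->2->3, with weight (-4) + 20 = 16.
Optimal value attained by: walk 3->2->3.
Answer: (A^⊗2)[3][3] = 16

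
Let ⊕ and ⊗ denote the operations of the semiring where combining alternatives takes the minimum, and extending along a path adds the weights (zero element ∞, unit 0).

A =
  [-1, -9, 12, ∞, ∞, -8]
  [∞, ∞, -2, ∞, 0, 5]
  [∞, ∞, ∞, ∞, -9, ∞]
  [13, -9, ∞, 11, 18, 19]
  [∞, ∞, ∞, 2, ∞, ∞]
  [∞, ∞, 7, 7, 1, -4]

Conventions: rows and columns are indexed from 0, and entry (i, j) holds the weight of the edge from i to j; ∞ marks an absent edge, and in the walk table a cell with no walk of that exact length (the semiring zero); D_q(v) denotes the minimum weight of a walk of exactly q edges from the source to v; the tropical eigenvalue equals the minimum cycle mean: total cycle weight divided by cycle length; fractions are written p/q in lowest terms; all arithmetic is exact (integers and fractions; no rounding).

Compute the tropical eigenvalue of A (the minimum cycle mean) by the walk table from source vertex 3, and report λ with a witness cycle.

q=0: [∞, ∞, ∞, 0, ∞, ∞]
q=1: [13, -9, ∞, 11, 18, 19]
q=2: [12, 2, -11, 20, -9, -4]
q=3: [11, 3, 0, -7, -20, -8]
q=4: [6, -16, -1, -18, -9, -12]
q=5: [-5, -27, -18, -7, -16, -16]
q=6: [-6, -16, -29, -14, -27, -22]
Optimal cycle mean attained by: cycle 1->2->4->3->1, total (-2) + (-9) + 2 + (-9), length 4.
Answer: λ = -9/2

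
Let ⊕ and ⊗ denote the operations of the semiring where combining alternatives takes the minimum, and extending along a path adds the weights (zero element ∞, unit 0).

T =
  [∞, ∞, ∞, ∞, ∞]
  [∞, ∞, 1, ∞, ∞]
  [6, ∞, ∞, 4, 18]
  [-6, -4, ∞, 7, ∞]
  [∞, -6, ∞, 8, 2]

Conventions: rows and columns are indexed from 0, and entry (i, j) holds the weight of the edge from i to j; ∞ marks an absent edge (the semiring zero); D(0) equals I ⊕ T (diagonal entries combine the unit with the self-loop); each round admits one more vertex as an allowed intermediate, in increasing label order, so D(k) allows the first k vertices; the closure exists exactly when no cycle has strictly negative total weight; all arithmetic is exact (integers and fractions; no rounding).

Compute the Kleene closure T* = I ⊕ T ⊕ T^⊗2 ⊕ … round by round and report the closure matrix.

D(0):
  [0, ∞, ∞, ∞, ∞]
  [∞, 0, 1, ∞, ∞]
  [6, ∞, 0, 4, 18]
  [-6, -4, ∞, 0, ∞]
  [∞, -6, ∞, 8, 0]
D(1):
  [0, ∞, ∞, ∞, ∞]
  [∞, 0, 1, ∞, ∞]
  [6, ∞, 0, 4, 18]
  [-6, -4, ∞, 0, ∞]
  [∞, -6, ∞, 8, 0]
D(2):
  [0, ∞, ∞, ∞, ∞]
  [∞, 0, 1, ∞, ∞]
  [6, ∞, 0, 4, 18]
  [-6, -4, -3, 0, ∞]
  [∞, -6, -5, 8, 0]
D(3):
  [0, ∞, ∞, ∞, ∞]
  [7, 0, 1, 5, 19]
  [6, ∞, 0, 4, 18]
  [-6, -4, -3, 0, 15]
  [1, -6, -5, -1, 0]
D(4):
  [0, ∞, ∞, ∞, ∞]
  [-1, 0, 1, 5, 19]
  [-2, 0, 0, 4, 18]
  [-6, -4, -3, 0, 15]
  [-7, -6, -5, -1, 0]
D(5):
  [0, ∞, ∞, ∞, ∞]
  [-1, 0, 1, 5, 19]
  [-2, 0, 0, 4, 18]
  [-6, -4, -3, 0, 15]
  [-7, -6, -5, -1, 0]
Answer: T* = [[0, ∞, ∞, ∞, ∞], [-1, 0, 1, 5, 19], [-2, 0, 0, 4, 18], [-6, -4, -3, 0, 15], [-7, -6, -5, -1, 0]]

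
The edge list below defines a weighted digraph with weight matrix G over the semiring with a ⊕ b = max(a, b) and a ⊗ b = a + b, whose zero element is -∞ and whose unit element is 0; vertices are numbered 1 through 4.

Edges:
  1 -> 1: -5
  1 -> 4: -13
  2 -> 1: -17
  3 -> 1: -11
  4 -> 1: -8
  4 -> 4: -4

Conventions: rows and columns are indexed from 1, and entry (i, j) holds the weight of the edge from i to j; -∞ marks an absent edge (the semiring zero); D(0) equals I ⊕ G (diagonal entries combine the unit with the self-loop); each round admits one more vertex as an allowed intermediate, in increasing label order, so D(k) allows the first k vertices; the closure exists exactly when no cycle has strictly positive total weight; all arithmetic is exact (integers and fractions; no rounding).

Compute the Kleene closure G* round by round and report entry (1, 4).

D(0):
  [0, -∞, -∞, -13]
  [-17, 0, -∞, -∞]
  [-11, -∞, 0, -∞]
  [-8, -∞, -∞, 0]
D(1):
  [0, -∞, -∞, -13]
  [-17, 0, -∞, -30]
  [-11, -∞, 0, -24]
  [-8, -∞, -∞, 0]
D(2):
  [0, -∞, -∞, -13]
  [-17, 0, -∞, -30]
  [-11, -∞, 0, -24]
  [-8, -∞, -∞, 0]
D(3):
  [0, -∞, -∞, -13]
  [-17, 0, -∞, -30]
  [-11, -∞, 0, -24]
  [-8, -∞, -∞, 0]
D(4):
  [0, -∞, -∞, -13]
  [-17, 0, -∞, -30]
  [-11, -∞, 0, -24]
  [-8, -∞, -∞, 0]
Answer: G*[1][4] = -13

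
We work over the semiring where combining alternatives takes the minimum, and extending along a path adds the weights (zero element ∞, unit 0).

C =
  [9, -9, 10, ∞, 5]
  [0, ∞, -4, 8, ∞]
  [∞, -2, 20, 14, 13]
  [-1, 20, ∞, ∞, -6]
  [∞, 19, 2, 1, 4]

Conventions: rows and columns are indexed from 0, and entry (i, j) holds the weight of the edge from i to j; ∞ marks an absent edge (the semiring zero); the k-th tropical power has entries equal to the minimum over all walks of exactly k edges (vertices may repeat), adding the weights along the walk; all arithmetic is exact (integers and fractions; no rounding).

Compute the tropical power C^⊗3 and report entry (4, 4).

C^⊗2:
  [-9, 0, -13, -1, 9]
  [7, -9, 10, 10, 2]
  [-2, 18, -6, 6, 8]
  [8, -10, -4, -5, -2]
  [0, 0, 6, 5, -5]
C^⊗3:
  [-2, -18, -4, 1, -7]
  [-9, -2, -13, -1, 4]
  [5, -11, 8, 8, 0]
  [-10, -6, -14, -2, -11]
  [0, -9, -4, -4, -1]
Key observation: the optimum is the walk 4->3->4->4, with weight 1 + (-6) + 4 = -1.
Optimal value attained by: walk 4->3->4->4.
Answer: (C^⊗3)[4][4] = -1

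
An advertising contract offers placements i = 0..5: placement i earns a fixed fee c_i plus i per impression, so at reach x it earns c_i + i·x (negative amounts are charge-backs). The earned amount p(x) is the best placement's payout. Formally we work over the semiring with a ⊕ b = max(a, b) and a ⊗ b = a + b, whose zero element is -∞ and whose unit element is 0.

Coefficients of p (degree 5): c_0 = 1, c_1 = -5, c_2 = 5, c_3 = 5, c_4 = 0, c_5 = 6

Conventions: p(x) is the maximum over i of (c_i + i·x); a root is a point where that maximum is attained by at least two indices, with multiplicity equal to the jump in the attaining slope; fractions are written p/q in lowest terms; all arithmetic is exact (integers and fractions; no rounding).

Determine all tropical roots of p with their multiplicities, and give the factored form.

hull edge (i=0, c=1) to (i=2, c=5): slope 2, span 2
hull edge (i=2, c=5) to (i=5, c=6): slope 1/3, span 3
Factored form: p(x) = 6 ⊗ (x ⊕ (-2)) ⊗ (x ⊕ (-2)) ⊗ (x ⊕ (-1/3)) ⊗ (x ⊕ (-1/3)) ⊗ (x ⊕ (-1/3))
Answer: roots = -2 (mult 2), -1/3 (mult 3)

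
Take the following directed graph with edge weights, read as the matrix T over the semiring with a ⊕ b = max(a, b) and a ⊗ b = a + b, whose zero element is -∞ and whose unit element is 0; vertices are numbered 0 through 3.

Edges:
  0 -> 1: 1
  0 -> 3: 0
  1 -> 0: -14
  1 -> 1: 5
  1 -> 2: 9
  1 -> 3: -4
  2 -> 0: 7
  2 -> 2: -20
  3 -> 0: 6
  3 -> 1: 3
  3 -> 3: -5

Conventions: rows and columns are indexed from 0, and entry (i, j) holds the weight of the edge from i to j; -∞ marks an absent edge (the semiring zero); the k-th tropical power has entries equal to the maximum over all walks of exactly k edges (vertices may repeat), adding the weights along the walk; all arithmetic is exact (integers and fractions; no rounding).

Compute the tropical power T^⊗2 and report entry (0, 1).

T^⊗2:
  [6, 6, 10, -3]
  [16, 10, 14, 1]
  [-13, 8, -40, 7]
  [1, 8, 12, 6]
Key observation: the optimum is the walk 0->1->1, with weight 1 + 5 = 6.
Optimal value attained by: walk 0->1->1.
Answer: (T^⊗2)[0][1] = 6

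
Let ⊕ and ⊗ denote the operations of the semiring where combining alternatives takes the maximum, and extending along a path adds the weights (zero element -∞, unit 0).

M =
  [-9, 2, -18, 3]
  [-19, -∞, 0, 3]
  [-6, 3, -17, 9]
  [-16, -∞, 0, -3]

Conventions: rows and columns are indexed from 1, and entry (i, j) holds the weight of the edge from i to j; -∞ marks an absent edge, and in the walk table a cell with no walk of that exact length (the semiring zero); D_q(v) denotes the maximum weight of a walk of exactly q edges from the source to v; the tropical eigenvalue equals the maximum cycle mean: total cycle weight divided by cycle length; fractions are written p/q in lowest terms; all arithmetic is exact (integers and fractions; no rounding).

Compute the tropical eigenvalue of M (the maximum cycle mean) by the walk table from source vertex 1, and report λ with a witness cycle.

q=0: [0, -∞, -∞, -∞]
q=1: [-9, 2, -18, 3]
q=2: [-13, -7, 3, 5]
q=3: [-3, 6, 5, 12]
q=4: [-1, 8, 12, 14]
Optimal cycle mean attained by: cycle 3->4->3, total 9 + 0, length 2.
Answer: λ = 9/2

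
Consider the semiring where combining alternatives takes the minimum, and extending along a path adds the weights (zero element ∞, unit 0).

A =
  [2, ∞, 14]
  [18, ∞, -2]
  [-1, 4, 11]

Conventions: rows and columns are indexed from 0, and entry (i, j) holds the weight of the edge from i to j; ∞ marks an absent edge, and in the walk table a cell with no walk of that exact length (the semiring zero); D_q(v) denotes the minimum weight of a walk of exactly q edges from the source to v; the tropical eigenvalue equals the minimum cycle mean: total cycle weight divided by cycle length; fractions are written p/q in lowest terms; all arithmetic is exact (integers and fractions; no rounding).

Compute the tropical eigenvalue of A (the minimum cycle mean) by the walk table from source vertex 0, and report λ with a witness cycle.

q=0: [0, ∞, ∞]
q=1: [2, ∞, 14]
q=2: [4, 18, 16]
q=3: [6, 20, 16]
Optimal cycle mean attained by: cycle 1->2->1, total (-2) + 4, length 2.
Answer: λ = 1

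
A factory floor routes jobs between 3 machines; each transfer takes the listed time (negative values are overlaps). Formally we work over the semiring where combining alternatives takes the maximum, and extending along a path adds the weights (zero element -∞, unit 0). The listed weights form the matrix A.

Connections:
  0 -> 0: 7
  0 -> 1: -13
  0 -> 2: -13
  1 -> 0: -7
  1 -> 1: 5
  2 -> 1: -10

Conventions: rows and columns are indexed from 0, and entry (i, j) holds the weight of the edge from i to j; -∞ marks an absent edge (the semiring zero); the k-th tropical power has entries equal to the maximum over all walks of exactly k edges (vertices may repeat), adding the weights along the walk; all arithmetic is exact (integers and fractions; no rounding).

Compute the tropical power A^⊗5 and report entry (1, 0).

A^⊗2:
  [14, -6, -6]
  [0, 10, -20]
  [-17, -5, -∞]
A^⊗3:
  [21, 1, 1]
  [7, 15, -13]
  [-10, 0, -30]
A^⊗4:
  [28, 8, 8]
  [14, 20, -6]
  [-3, 5, -23]
A^⊗5:
  [35, 15, 15]
  [21, 25, 1]
  [4, 10, -16]
Key observation: the optimum is the walk 1->0->0->0->0->0, with weight (-7) + 7 + 7 + 7 + 7 = 21.
Optimal value attained by: walk 1->0->0->0->0->0.
Answer: (A^⊗5)[1][0] = 21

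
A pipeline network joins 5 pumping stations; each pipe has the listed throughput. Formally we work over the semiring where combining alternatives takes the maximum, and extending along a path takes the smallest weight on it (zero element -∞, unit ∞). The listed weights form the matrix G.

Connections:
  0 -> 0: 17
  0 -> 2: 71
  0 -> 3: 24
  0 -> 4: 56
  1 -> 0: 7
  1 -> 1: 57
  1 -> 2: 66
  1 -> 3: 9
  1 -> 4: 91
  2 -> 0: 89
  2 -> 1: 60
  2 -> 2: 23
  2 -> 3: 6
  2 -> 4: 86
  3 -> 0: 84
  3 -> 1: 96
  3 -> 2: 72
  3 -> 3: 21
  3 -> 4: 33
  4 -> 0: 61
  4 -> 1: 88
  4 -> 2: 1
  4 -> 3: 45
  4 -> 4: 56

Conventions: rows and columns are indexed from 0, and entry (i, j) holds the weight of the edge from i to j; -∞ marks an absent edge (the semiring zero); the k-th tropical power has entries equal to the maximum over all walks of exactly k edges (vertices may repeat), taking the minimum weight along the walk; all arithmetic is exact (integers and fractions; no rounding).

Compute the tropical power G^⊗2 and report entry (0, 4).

G^⊗2:
  [71, 60, 24, 45, 71]
  [66, 88, 57, 45, 66]
  [61, 86, 71, 45, 60]
  [72, 60, 71, 33, 91]
  [56, 57, 66, 45, 88]
Key observation: the optimum is the walk 0->2->4, with weight 71 min 86 = 71.
Optimal value attained by: walk 0->2->4.
Answer: (G^⊗2)[0][4] = 71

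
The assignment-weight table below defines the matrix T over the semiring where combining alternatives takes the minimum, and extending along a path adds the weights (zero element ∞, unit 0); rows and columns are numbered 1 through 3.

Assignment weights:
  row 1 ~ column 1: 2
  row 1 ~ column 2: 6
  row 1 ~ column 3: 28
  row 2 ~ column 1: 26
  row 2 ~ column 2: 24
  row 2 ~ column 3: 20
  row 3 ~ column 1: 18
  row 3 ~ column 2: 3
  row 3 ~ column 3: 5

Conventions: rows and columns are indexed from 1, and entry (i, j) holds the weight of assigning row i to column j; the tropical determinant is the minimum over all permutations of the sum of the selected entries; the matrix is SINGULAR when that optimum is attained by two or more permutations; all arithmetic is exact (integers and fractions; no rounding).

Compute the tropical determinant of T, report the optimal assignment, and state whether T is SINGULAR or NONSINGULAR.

σ = (1, 2, 3): 2 + 24 + 5 = 31
σ = (1, 3, 2): 2 + 20 + 3 = 25
σ = (2, 1, 3): 6 + 26 + 5 = 37
σ = (2, 3, 1): 6 + 20 + 18 = 44
σ = (3, 1, 2): 28 + 26 + 3 = 57
σ = (3, 2, 1): 28 + 24 + 18 = 70
Optimal value attained by: σ = (1, 3, 2).
Answer: det⊕(T) = 25; verdict: NONSINGULAR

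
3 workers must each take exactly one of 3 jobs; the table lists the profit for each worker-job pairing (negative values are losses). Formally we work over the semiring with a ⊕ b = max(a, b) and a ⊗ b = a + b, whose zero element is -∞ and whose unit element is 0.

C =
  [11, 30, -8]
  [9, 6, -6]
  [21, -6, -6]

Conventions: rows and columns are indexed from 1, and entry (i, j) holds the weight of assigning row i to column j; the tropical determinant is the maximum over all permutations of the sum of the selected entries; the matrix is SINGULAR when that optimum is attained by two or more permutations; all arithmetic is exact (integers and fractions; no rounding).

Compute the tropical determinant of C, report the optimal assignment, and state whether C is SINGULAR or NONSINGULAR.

σ = (1, 2, 3): 11 + 6 + (-6) = 11
σ = (1, 3, 2): 11 + (-6) + (-6) = -1
σ = (2, 1, 3): 30 + 9 + (-6) = 33
σ = (2, 3, 1): 30 + (-6) + 21 = 45
σ = (3, 1, 2): (-8) + 9 + (-6) = -5
σ = (3, 2, 1): (-8) + 6 + 21 = 19
Optimal value attained by: σ = (2, 3, 1).
Answer: det⊕(C) = 45; verdict: NONSINGULAR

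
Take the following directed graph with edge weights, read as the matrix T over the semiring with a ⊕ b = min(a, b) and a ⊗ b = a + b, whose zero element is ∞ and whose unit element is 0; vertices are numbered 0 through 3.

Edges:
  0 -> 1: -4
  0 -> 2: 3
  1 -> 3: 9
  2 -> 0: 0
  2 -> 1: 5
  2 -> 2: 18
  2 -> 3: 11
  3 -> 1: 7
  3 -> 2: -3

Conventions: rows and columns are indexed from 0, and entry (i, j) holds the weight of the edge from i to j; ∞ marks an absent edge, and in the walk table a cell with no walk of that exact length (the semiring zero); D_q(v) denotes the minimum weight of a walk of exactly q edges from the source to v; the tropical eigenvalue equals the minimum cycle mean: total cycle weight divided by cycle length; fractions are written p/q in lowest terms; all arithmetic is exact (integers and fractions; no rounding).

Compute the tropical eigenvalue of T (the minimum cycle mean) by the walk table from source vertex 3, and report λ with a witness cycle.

q=0: [∞, ∞, ∞, 0]
q=1: [∞, 7, -3, ∞]
q=2: [-3, 2, 15, 8]
q=3: [15, -7, 0, 11]
q=4: [0, 5, 8, 2]
Optimal cycle mean attained by: cycle 0->1->3->2->0, total (-4) + 9 + (-3) + 0, length 4.
Answer: λ = 1/2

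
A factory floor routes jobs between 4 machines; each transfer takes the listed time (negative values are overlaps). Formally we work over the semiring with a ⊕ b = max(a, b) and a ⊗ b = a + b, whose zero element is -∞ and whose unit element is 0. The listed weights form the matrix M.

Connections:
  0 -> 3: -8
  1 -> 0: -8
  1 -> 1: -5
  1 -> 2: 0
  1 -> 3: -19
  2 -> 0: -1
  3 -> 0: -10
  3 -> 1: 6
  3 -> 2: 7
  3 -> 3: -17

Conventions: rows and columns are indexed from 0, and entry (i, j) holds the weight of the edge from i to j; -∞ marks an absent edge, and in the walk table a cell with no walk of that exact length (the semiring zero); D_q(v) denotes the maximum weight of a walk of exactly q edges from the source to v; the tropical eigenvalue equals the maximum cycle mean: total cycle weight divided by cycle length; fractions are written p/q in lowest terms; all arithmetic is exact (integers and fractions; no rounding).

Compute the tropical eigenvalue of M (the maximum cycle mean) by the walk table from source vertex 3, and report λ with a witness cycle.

q=0: [-∞, -∞, -∞, 0]
q=1: [-10, 6, 7, -17]
q=2: [6, 1, 6, -13]
q=3: [5, -4, 1, -2]
q=4: [0, 4, 5, -3]
Optimal cycle mean attained by: cycle 0->3->2->0, total (-8) + 7 + (-1), length 3.
Answer: λ = -2/3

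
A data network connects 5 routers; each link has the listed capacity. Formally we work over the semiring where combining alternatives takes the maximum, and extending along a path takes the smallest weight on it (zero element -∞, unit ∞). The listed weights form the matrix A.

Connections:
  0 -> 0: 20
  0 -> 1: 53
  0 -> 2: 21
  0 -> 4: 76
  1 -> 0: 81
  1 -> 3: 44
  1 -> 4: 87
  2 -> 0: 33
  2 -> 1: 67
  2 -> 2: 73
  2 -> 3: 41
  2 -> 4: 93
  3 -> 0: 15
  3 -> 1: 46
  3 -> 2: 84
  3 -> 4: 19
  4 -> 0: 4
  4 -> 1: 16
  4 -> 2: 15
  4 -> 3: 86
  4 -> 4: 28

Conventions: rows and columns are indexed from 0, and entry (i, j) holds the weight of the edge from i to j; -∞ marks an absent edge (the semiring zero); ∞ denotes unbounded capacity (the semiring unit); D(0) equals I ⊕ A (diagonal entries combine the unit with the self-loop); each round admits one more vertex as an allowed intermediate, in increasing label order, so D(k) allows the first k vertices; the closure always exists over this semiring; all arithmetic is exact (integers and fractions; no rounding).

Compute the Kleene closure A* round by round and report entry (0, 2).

D(0):
  [∞, 53, 21, -∞, 76]
  [81, ∞, -∞, 44, 87]
  [33, 67, ∞, 41, 93]
  [15, 46, 84, ∞, 19]
  [4, 16, 15, 86, ∞]
D(1):
  [∞, 53, 21, -∞, 76]
  [81, ∞, 21, 44, 87]
  [33, 67, ∞, 41, 93]
  [15, 46, 84, ∞, 19]
  [4, 16, 15, 86, ∞]
D(2):
  [∞, 53, 21, 44, 76]
  [81, ∞, 21, 44, 87]
  [67, 67, ∞, 44, 93]
  [46, 46, 84, ∞, 46]
  [16, 16, 16, 86, ∞]
D(3):
  [∞, 53, 21, 44, 76]
  [81, ∞, 21, 44, 87]
  [67, 67, ∞, 44, 93]
  [67, 67, 84, ∞, 84]
  [16, 16, 16, 86, ∞]
D(4):
  [∞, 53, 44, 44, 76]
  [81, ∞, 44, 44, 87]
  [67, 67, ∞, 44, 93]
  [67, 67, 84, ∞, 84]
  [67, 67, 84, 86, ∞]
D(5):
  [∞, 67, 76, 76, 76]
  [81, ∞, 84, 86, 87]
  [67, 67, ∞, 86, 93]
  [67, 67, 84, ∞, 84]
  [67, 67, 84, 86, ∞]
Answer: A*[0][2] = 76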